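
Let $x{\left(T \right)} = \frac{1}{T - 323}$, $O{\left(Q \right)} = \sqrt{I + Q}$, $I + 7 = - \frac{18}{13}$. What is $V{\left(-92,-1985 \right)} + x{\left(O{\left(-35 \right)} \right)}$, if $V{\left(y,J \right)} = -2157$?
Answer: $- \frac{2926710236}{1356841} - \frac{2 i \sqrt{1833}}{1356841} \approx -2157.0 - 6.3108 \cdot 10^{-5} i$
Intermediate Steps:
$I = - \frac{109}{13}$ ($I = -7 - \frac{18}{13} = - \frac{109}{13} \approx -8.3846$)
$O{\left(Q \right)} = \sqrt{- \frac{109}{13} + Q}$
$x{\left(T \right)} = \frac{1}{-323 + T}$
$V{\left(-92,-1985 \right)} + x{\left(O{\left(-35 \right)} \right)} = -2157 + \frac{1}{-323 + \frac{\sqrt{-1417 + 169 \left(-35\right)}}{13}} = -2157 + \frac{1}{-323 + \frac{\sqrt{-1417 - 5915}}{13}} = -2157 + \frac{1}{-323 + \frac{\sqrt{-7332}}{13}} = -2157 + \frac{1}{-323 + \frac{2 i \sqrt{1833}}{13}}$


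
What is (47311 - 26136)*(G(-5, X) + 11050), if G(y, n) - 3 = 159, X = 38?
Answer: 237414100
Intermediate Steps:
G(y, n) = 162 (G(y, n) = 3 + 159 = 162)
(47311 - 26136)*(G(-5, X) + 11050) = (47311 - 26136)*(162 + 11050) = 21175*11212 = 237414100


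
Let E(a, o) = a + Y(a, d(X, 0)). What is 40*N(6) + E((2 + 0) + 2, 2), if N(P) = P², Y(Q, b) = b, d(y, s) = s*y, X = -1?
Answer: 1444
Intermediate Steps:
E(a, o) = a (E(a, o) = a + 0*(-1) = a + 0 = a)
40*N(6) + E((2 + 0) + 2, 2) = 40*6² + ((2 + 0) + 2) = 40*36 + (2 + 2) = 1440 + 4 = 1444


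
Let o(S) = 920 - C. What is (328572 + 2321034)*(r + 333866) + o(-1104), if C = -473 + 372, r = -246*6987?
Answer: -3669534734195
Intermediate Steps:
r = -1718802
C = -101
o(S) = 1021 (o(S) = 920 - 1*(-101) = 920 + 101 = 1021)
(328572 + 2321034)*(r + 333866) + o(-1104) = (328572 + 2321034)*(-1718802 + 333866) + 1021 = 2649606*(-1384936) + 1021 = -3669534735216 + 1021 = -3669534734195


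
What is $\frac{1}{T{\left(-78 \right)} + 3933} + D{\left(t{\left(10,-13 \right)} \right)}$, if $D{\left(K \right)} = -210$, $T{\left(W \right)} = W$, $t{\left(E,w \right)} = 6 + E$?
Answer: $- \frac{809549}{3855} \approx -210.0$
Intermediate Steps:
$\frac{1}{T{\left(-78 \right)} + 3933} + D{\left(t{\left(10,-13 \right)} \right)} = \frac{1}{-78 + 3933} - 210 = \frac{1}{3855} - 210 = - \frac{809549}{3855}$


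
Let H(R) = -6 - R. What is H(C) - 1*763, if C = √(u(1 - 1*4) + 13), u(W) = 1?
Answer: -769 - √14 ≈ -772.74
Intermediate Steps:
C = √14 (C = √(1 + 13) = √14 ≈ 3.7417)
H(C) - 1*763 = (-6 - √14) - 1*763 = (-6 - √14) - 763 = -769 - √14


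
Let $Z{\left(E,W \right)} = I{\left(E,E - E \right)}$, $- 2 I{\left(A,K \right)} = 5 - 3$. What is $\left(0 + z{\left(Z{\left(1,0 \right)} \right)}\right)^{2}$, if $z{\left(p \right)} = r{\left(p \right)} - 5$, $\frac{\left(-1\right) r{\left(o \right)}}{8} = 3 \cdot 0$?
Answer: $25$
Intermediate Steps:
$I{\left(A,K \right)} = -1$ ($I{\left(A,K \right)} = - \frac{5 - 3}{2} = \left(- \frac{1}{2}\right) 2 = -1$)
$Z{\left(E,W \right)} = -1$
$r{\left(o \right)} = 0$ ($r{\left(o \right)} = - 8 \cdot 3 \cdot 0 = \left(-8\right) 0 = 0$)
$z{\left(p \right)} = -5$ ($z{\left(p \right)} = 0 - 5 = -5$)
$\left(0 + z{\left(Z{\left(1,0 \right)} \right)}\right)^{2} = \left(0 - 5\right)^{2} = \left(-5\right)^{2} = 25$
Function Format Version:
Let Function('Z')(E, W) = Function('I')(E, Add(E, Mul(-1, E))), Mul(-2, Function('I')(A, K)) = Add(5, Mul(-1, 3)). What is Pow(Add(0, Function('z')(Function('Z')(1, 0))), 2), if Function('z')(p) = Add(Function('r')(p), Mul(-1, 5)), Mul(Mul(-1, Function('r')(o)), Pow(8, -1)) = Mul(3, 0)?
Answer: 25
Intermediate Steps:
Function('I')(A, K) = -1 (Function('I')(A, K) = Mul(Rational(-1, 2), Add(5, Mul(-1, 3))) = Mul(Rational(-1, 2), Add(5, -3)) = Mul(Rational(-1, 2), 2) = -1)
Function('Z')(E, W) = -1
Function('r')(o) = 0 (Function('r')(o) = Mul(-8, Mul(3, 0)) = Mul(-8, 0) = 0)
Function('z')(p) = -5 (Function('z')(p) = Add(0, Mul(-1, 5)) = Add(0, -5) = -5)
Pow(Add(0, Function('z')(Function('Z')(1, 0))), 2) = Pow(Add(0, -5), 2) = Pow(-5, 2) = 25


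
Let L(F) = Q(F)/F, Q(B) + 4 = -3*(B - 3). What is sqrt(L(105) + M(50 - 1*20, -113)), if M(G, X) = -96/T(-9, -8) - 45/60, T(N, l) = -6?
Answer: sqrt(21693)/42 ≈ 3.5068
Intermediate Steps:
Q(B) = 5 - 3*B (Q(B) = -4 - 3*(B - 3) = -4 - 3*(-3 + B) = -4 + (9 - 3*B) = 5 - 3*B)
L(F) = (5 - 3*F)/F
M(G, X) = 61/4 (M(G, X) = -96/(-6) - 45/60 = -96*(-1/6) - 45*1/60 = 16 - 3/4 = 61/4)
sqrt(L(105) + M(50 - 1*20, -113)) = sqrt((-3 + 5/105) + 61/4) = sqrt((-3 + 5*(1/105)) + 61/4) = sqrt((-3 + 1/21) + 61/4) = sqrt(-62/21 + 61/4) = sqrt(1033/84) = sqrt(21693)/42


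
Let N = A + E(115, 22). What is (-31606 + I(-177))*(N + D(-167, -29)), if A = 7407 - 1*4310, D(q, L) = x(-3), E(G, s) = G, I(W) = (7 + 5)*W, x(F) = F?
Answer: -108239570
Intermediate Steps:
I(W) = 12*W
D(q, L) = -3
A = 3097 (A = 7407 - 4310 = 3097)
N = 3212 (N = 3097 + 115 = 3212)
(-31606 + I(-177))*(N + D(-167, -29)) = (-31606 + 12*(-177))*(3212 - 3) = (-31606 - 2124)*3209 = -33730*3209 = -108239570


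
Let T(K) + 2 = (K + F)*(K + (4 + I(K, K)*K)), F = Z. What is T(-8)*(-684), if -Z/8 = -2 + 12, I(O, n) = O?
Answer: 3612888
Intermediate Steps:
Z = -80 (Z = -8*(-2 + 12) = -8*10 = -80)
F = -80
T(K) = -2 + (-80 + K)*(4 + K + K²) (T(K) = -2 + (K - 80)*(K + (4 + K*K)) = -2 + (-80 + K)*(K + (4 + K²)) = -2 + (-80 + K)*(4 + K + K²))
T(-8)*(-684) = (-322 + (-8)³ - 79*(-8)² - 76*(-8))*(-684) = (-322 - 512 - 79*64 + 608)*(-684) = (-322 - 512 - 5056 + 608)*(-684) = -5282*(-684) = 3612888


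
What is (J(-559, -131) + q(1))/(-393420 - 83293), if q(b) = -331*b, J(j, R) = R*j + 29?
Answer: -72927/476713 ≈ -0.15298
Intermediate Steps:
J(j, R) = 29 + R*j
(J(-559, -131) + q(1))/(-393420 - 83293) = ((29 - 131*(-559)) - 331*1)/(-393420 - 83293) = ((29 + 73229) - 331)/(-476713) = (73258 - 331)*(-1/476713) = 72927*(-1/476713) = -72927/476713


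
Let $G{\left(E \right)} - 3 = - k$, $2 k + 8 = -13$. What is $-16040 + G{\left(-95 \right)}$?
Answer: $- \frac{32053}{2} \approx -16027.0$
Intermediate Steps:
$k = - \frac{21}{2}$ ($k = -4 + \frac{1}{2} \left(-13\right) = -4 - \frac{13}{2} = - \frac{21}{2} \approx -10.5$)
$G{\left(E \right)} = \frac{27}{2}$ ($G{\left(E \right)} = 3 - - \frac{21}{2} = 3 + \frac{21}{2} = \frac{27}{2}$)
$-16040 + G{\left(-95 \right)} = -16040 + \frac{27}{2} = - \frac{32053}{2}$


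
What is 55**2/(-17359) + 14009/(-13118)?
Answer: -282864181/227715362 ≈ -1.2422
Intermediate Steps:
55**2/(-17359) + 14009/(-13118) = 3025*(-1/17359) + 14009*(-1/13118) = -3025/17359 - 14009/13118 = -282864181/227715362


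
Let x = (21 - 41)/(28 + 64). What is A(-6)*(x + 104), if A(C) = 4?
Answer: 9548/23 ≈ 415.13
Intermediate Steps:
x = -5/23 (x = -20/92 = -20*1/92 = -5/23 ≈ -0.21739)
A(-6)*(x + 104) = 4*(-5/23 + 104) = 4*(2387/23) = 9548/23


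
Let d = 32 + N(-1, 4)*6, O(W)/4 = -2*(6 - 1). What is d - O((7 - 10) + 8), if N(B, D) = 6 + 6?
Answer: 144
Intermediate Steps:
N(B, D) = 12
O(W) = -40 (O(W) = 4*(-2*(6 - 1)) = 4*(-2*5) = 4*(-10) = -40)
d = 104 (d = 32 + 12*6 = 32 + 72 = 104)
d - O((7 - 10) + 8) = 104 - 1*(-40) = 104 + 40 = 144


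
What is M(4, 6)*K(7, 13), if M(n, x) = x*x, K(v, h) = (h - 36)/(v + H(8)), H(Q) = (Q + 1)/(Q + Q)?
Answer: -13248/121 ≈ -109.49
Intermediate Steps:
H(Q) = (1 + Q)/(2*Q) (H(Q) = (1 + Q)/((2*Q)) = (1 + Q)*(1/(2*Q)) = (1 + Q)/(2*Q))
K(v, h) = (-36 + h)/(9/16 + v) (K(v, h) = (h - 36)/(v + (1/2)*(1 + 8)/8) = (-36 + h)/(v + (1/2)*(1/8)*9) = (-36 + h)/(v + 9/16) = (-36 + h)/(9/16 + v))
M(n, x) = x**2
M(4, 6)*K(7, 13) = 6**2*(16*(-36 + 13)/(9 + 16*7)) = 36*(16*(-23)/(9 + 112)) = 36*(16*(-23)/121) = 36*(16*(1/121)*(-23)) = 36*(-368/121) = -13248/121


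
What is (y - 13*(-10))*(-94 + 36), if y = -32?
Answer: -5684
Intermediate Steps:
(y - 13*(-10))*(-94 + 36) = (-32 - 13*(-10))*(-94 + 36) = (-32 + 130)*(-58) = 98*(-58) = -5684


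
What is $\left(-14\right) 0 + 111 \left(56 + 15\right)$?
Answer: $7881$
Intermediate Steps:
$\left(-14\right) 0 + 111 \left(56 + 15\right) = 0 + 111 \cdot 71 = 0 + 7881 = 7881$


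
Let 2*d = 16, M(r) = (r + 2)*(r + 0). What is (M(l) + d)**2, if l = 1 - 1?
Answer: 64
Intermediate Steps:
l = 0
M(r) = r*(2 + r) (M(r) = (2 + r)*r = r*(2 + r))
d = 8 (d = (1/2)*16 = 8)
(M(l) + d)**2 = (0*(2 + 0) + 8)**2 = (0*2 + 8)**2 = (0 + 8)**2 = 8**2 = 64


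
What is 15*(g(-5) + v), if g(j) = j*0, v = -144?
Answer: -2160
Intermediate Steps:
g(j) = 0
15*(g(-5) + v) = 15*(0 - 144) = 15*(-144) = -2160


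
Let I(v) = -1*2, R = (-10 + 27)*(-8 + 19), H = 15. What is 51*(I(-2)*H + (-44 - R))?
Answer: -13311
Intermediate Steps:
R = 187 (R = 17*11 = 187)
I(v) = -2
51*(I(-2)*H + (-44 - R)) = 51*(-2*15 + (-44 - 1*187)) = 51*(-30 + (-44 - 187)) = 51*(-30 - 231) = 51*(-261) = -13311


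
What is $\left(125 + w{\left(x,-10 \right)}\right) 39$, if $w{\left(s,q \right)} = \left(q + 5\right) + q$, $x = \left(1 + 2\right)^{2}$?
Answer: $4290$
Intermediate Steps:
$x = 9$ ($x = 3^{2} = 9$)
$w{\left(s,q \right)} = 5 + 2 q$ ($w{\left(s,q \right)} = \left(5 + q\right) + q = 5 + 2 q$)
$\left(125 + w{\left(x,-10 \right)}\right) 39 = \left(125 + \left(5 + 2 \left(-10\right)\right)\right) 39 = \left(125 + \left(5 - 20\right)\right) 39 = \left(125 - 15\right) 39 = 110 \cdot 39 = 4290$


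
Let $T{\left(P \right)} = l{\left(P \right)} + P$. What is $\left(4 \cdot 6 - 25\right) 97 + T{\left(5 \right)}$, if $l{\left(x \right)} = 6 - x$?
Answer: $-91$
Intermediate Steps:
$T{\left(P \right)} = 6$ ($T{\left(P \right)} = \left(6 - P\right) + P = 6$)
$\left(4 \cdot 6 - 25\right) 97 + T{\left(5 \right)} = \left(4 \cdot 6 - 25\right) 97 + 6 = \left(24 - 25\right) 97 + 6 = \left(-1\right) 97 + 6 = -97 + 6 = -91$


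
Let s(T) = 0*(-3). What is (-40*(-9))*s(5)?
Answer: 0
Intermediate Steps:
s(T) = 0
(-40*(-9))*s(5) = -40*(-9)*0 = 360*0 = 0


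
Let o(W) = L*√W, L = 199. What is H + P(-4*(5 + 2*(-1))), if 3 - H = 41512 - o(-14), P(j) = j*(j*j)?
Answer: -43237 + 199*I*√14 ≈ -43237.0 + 744.59*I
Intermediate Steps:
o(W) = 199*√W
P(j) = j³ (P(j) = j*j² = j³)
H = -41509 + 199*I*√14 (H = 3 - (41512 - 199*√(-14)) = 3 - (41512 - 199*I*√14) = 3 + (-41512 + 199*I*√14) = -41509 + 199*I*√14 ≈ -41509.0 + 744.59*I)
H + P(-4*(5 + 2*(-1))) = (-41509 + 199*I*√14) + (-4*(5 + 2*(-1)))³ = (-41509 + 199*I*√14) + (-4*(5 - 2))³ = (-41509 + 199*I*√14) + (-4*3)³ = (-41509 + 199*I*√14) + (-12)³ = (-41509 + 199*I*√14) - 1728 = -43237 + 199*I*√14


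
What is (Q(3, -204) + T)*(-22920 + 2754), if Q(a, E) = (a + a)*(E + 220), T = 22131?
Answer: -448229682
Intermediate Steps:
Q(a, E) = 2*a*(220 + E) (Q(a, E) = (2*a)*(220 + E) = 2*a*(220 + E))
(Q(3, -204) + T)*(-22920 + 2754) = (2*3*(220 - 204) + 22131)*(-22920 + 2754) = (2*3*16 + 22131)*(-20166) = (96 + 22131)*(-20166) = 22227*(-20166) = -448229682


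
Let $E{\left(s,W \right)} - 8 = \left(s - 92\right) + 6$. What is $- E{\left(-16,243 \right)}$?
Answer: $94$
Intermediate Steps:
$E{\left(s,W \right)} = -78 + s$ ($E{\left(s,W \right)} = 8 + \left(\left(s - 92\right) + 6\right) = 8 + \left(\left(-92 + s\right) + 6\right) = 8 + \left(-86 + s\right) = -78 + s$)
$- E{\left(-16,243 \right)} = - (-78 - 16) = \left(-1\right) \left(-94\right) = 94$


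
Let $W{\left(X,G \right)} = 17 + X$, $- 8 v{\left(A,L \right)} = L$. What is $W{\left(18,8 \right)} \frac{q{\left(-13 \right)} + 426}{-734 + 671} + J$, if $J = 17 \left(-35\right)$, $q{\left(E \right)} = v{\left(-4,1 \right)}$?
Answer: $- \frac{59875}{72} \approx -831.6$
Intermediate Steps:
$v{\left(A,L \right)} = - \frac{L}{8}$
$q{\left(E \right)} = - \frac{1}{8}$ ($q{\left(E \right)} = \left(- \frac{1}{8}\right) 1 = - \frac{1}{8}$)
$J = -595$
$W{\left(18,8 \right)} \frac{q{\left(-13 \right)} + 426}{-734 + 671} + J = \left(17 + 18\right) \frac{- \frac{1}{8} + 426}{-734 + 671} - 595 = 35 \frac{3407}{8 \left(-63\right)} - 595 = 35 \cdot \frac{3407}{8} \left(- \frac{1}{63}\right) - 595 = 35 \left(- \frac{3407}{504}\right) - 595 = - \frac{17035}{72} - 595 = - \frac{59875}{72}$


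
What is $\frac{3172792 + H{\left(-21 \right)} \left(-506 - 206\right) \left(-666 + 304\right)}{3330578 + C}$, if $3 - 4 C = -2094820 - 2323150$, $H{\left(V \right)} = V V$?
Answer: $\frac{467351584}{17740285} \approx 26.344$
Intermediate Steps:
$H{\left(V \right)} = V^{2}$
$C = \frac{4417973}{4}$ ($C = \frac{3}{4} - \frac{-2094820 - 2323150}{4} = \frac{3}{4} - - \frac{2208985}{2} = \frac{3}{4} + \frac{2208985}{2} = \frac{4417973}{4} \approx 1.1045 \cdot 10^{6}$)
$\frac{3172792 + H{\left(-21 \right)} \left(-506 - 206\right) \left(-666 + 304\right)}{3330578 + C} = \frac{3172792 + \left(-21\right)^{2} \left(-506 - 206\right) \left(-666 + 304\right)}{3330578 + \frac{4417973}{4}} = \frac{3172792 + 441 \left(\left(-712\right) \left(-362\right)\right)}{\frac{17740285}{4}} = \left(3172792 + 441 \cdot 257744\right) \frac{4}{17740285} = \left(3172792 + 113665104\right) \frac{4}{17740285} = 116837896 \cdot \frac{4}{17740285} = \frac{467351584}{17740285}$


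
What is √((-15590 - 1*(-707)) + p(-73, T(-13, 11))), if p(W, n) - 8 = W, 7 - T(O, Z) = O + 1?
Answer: 2*I*√3737 ≈ 122.26*I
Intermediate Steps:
T(O, Z) = 6 - O (T(O, Z) = 7 - (O + 1) = 7 - (1 + O) = 7 + (-1 - O) = 6 - O)
p(W, n) = 8 + W
√((-15590 - 1*(-707)) + p(-73, T(-13, 11))) = √((-15590 - 1*(-707)) + (8 - 73)) = √((-15590 + 707) - 65) = √(-14883 - 65) = √(-14948) = 2*I*√3737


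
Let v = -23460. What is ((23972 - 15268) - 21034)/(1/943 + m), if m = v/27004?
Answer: 39247579845/2761972 ≈ 14210.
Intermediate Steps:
m = -5865/6751 (m = -23460/27004 = -23460*1/27004 = -5865/6751 ≈ -0.86876)
((23972 - 15268) - 21034)/(1/943 + m) = ((23972 - 15268) - 21034)/(1/943 - 5865/6751) = (8704 - 21034)/(1/943 - 5865/6751) = -12330/(-5523944/6366193) = -12330*(-6366193/5523944) = 39247579845/2761972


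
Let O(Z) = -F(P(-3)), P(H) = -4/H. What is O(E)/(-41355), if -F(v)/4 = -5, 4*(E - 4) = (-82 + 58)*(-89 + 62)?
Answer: 4/8271 ≈ 0.00048362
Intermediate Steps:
E = 166 (E = 4 + ((-82 + 58)*(-89 + 62))/4 = 4 + (-24*(-27))/4 = 4 + (1/4)*648 = 4 + 162 = 166)
F(v) = 20 (F(v) = -4*(-5) = 20)
O(Z) = -20 (O(Z) = -1*20 = -20)
O(E)/(-41355) = -20/(-41355) = -20*(-1/41355) = 4/8271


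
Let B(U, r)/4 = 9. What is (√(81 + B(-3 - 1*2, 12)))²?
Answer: 117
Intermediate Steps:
B(U, r) = 36 (B(U, r) = 4*9 = 36)
(√(81 + B(-3 - 1*2, 12)))² = (√(81 + 36))² = (√117)² = (3*√13)² = 117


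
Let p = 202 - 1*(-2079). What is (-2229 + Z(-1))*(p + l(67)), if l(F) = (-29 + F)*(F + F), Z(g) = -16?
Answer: -16552385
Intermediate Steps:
p = 2281 (p = 202 + 2079 = 2281)
l(F) = 2*F*(-29 + F) (l(F) = (-29 + F)*(2*F) = 2*F*(-29 + F))
(-2229 + Z(-1))*(p + l(67)) = (-2229 - 16)*(2281 + 2*67*(-29 + 67)) = -2245*(2281 + 2*67*38) = -2245*(2281 + 5092) = -2245*7373 = -16552385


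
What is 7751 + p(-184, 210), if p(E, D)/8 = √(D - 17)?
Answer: 7751 + 8*√193 ≈ 7862.1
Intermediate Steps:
p(E, D) = 8*√(-17 + D) (p(E, D) = 8*√(D - 17) = 8*√(-17 + D))
7751 + p(-184, 210) = 7751 + 8*√(-17 + 210) = 7751 + 8*√193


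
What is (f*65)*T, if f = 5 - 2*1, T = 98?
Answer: 19110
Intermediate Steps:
f = 3 (f = 5 - 2 = 3)
(f*65)*T = (3*65)*98 = 195*98 = 19110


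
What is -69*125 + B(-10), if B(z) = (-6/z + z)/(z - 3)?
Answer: -560578/65 ≈ -8624.3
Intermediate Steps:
B(z) = (z - 6/z)/(-3 + z)
-69*125 + B(-10) = -69*125 + (-6 + (-10)²)/((-10)*(-3 - 10)) = -8625 - ⅒*(-6 + 100)/(-13) = -8625 - ⅒*(-1/13)*94 = -8625 + 47/65 = -560578/65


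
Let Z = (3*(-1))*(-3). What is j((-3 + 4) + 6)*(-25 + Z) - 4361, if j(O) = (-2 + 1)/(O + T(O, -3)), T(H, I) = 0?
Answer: -30511/7 ≈ -4358.7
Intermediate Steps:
Z = 9 (Z = -3*(-3) = 9)
j(O) = -1/O (j(O) = (-2 + 1)/(O + 0) = -1/O)
j((-3 + 4) + 6)*(-25 + Z) - 4361 = (-1/((-3 + 4) + 6))*(-25 + 9) - 4361 = -1/(1 + 6)*(-16) - 4361 = -1/7*(-16) - 4361 = 16/7 - 4361 = -30511/7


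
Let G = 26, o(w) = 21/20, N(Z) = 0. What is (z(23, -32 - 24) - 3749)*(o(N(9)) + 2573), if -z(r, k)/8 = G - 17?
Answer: -196708901/20 ≈ -9.8354e+6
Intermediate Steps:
o(w) = 21/20 (o(w) = 21*(1/20) = 21/20)
z(r, k) = -72 (z(r, k) = -8*(26 - 17) = -8*9 = -72)
(z(23, -32 - 24) - 3749)*(o(N(9)) + 2573) = (-72 - 3749)*(21/20 + 2573) = -3821*51481/20 = -196708901/20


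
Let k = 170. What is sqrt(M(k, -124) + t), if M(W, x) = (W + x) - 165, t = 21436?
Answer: sqrt(21317) ≈ 146.00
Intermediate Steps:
M(W, x) = -165 + W + x
sqrt(M(k, -124) + t) = sqrt((-165 + 170 - 124) + 21436) = sqrt(-119 + 21436) = sqrt(21317)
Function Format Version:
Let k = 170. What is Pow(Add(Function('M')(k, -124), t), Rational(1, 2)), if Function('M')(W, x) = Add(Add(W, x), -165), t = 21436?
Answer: Pow(21317, Rational(1, 2)) ≈ 146.00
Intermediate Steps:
Function('M')(W, x) = Add(-165, W, x)
Pow(Add(Function('M')(k, -124), t), Rational(1, 2)) = Pow(Add(Add(-165, 170, -124), 21436), Rational(1, 2)) = Pow(Add(-119, 21436), Rational(1, 2)) = Pow(21317, Rational(1, 2))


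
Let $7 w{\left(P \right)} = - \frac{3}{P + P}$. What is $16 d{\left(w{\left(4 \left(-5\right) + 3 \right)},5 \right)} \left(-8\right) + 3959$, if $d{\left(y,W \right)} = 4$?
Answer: $3447$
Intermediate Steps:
$w{\left(P \right)} = - \frac{3}{14 P}$ ($w{\left(P \right)} = \frac{\left(-3\right) \frac{1}{P + P}}{7} = \frac{\left(-3\right) \frac{1}{2 P}}{7} = \frac{\left(- \frac{3}{2}\right) \frac{1}{P}}{7} = - \frac{3}{14 P}$)
$16 d{\left(w{\left(4 \left(-5\right) + 3 \right)},5 \right)} \left(-8\right) + 3959 = 16 \cdot 4 \left(-8\right) + 3959 = 64 \left(-8\right) + 3959 = -512 + 3959 = 3447$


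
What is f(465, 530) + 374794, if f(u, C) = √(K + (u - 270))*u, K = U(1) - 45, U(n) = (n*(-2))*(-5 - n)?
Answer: 374794 + 4185*√2 ≈ 3.8071e+5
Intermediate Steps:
U(n) = -2*n*(-5 - n) (U(n) = (-2*n)*(-5 - n) = -2*n*(-5 - n))
K = -33 (K = 2*1*(5 + 1) - 45 = 2*1*6 - 45 = 12 - 45 = -33)
f(u, C) = u*√(-303 + u) (f(u, C) = √(-33 + (u - 270))*u = √(-33 + (-270 + u))*u = √(-303 + u)*u = u*√(-303 + u))
f(465, 530) + 374794 = 465*√(-303 + 465) + 374794 = 465*√162 + 374794 = 465*(9*√2) + 374794 = 4185*√2 + 374794 = 374794 + 4185*√2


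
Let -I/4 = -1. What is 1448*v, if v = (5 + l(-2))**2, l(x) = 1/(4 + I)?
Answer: 304261/8 ≈ 38033.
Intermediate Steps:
I = 4 (I = -4*(-1) = 4)
l(x) = 1/8 (l(x) = 1/(4 + 4) = 1/8)
v = 1681/64 (v = (5 + 1/8)**2 = (41/8)**2 = 1681/64 ≈ 26.266)
1448*v = 1448*(1681/64) = 304261/8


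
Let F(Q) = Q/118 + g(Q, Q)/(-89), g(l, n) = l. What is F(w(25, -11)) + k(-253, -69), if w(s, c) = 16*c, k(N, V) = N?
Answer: -1325951/5251 ≈ -252.51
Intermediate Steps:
F(Q) = -29*Q/10502 (F(Q) = Q/118 + Q/(-89) = Q*(1/118) + Q*(-1/89) = Q/118 - Q/89 = -29*Q/10502)
F(w(25, -11)) + k(-253, -69) = -232*(-11)/5251 - 253 = -29/10502*(-176) - 253 = 2552/5251 - 253 = -1325951/5251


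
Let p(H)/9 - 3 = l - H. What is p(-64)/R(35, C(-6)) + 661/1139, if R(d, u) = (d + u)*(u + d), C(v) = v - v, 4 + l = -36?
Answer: 1086502/1395275 ≈ 0.77870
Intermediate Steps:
l = -40 (l = -4 - 36 = -40)
C(v) = 0
R(d, u) = (d + u)² (R(d, u) = (d + u)*(d + u) = (d + u)²)
p(H) = -333 - 9*H (p(H) = 27 + 9*(-40 - H) = 27 + (-360 - 9*H) = -333 - 9*H)
p(-64)/R(35, C(-6)) + 661/1139 = (-333 - 9*(-64))/((35 + 0)²) + 661/1139 = (-333 + 576)/(35²) + 661*(1/1139) = 243/1225 + 661/1139 = 1086502/1395275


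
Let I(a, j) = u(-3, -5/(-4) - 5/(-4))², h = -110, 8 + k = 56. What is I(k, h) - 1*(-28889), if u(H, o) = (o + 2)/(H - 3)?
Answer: 462233/16 ≈ 28890.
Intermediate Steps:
k = 48 (k = -8 + 56 = 48)
u(H, o) = (2 + o)/(-3 + H)
I(a, j) = 9/16 (I(a, j) = ((2 + (-5/(-4) - 5/(-4)))/(-3 - 3))² = ((2 + (-5*(-¼) - 5*(-¼)))/(-6))² = (-(2 + (5/4 + 5/4))/6)² = (-(2 + 5/2)/6)² = (-⅙*9/2)² = (-¾)² = 9/16)
I(k, h) - 1*(-28889) = 9/16 - 1*(-28889) = 9/16 + 28889 = 462233/16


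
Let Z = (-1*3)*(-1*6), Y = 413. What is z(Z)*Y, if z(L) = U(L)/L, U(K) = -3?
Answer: -413/6 ≈ -68.833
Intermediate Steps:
Z = 18 (Z = -3*(-6) = 18)
z(L) = -3/L
z(Z)*Y = -3/18*413 = -3*1/18*413 = -⅙*413 = -413/6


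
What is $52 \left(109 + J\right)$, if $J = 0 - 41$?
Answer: $3536$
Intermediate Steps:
$J = -41$ ($J = 0 - 41 = -41$)
$52 \left(109 + J\right) = 52 \left(109 - 41\right) = 52 \cdot 68 = 3536$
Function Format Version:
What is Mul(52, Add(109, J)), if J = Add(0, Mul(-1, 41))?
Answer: 3536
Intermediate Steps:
J = -41 (J = Add(0, -41) = -41)
Mul(52, Add(109, J)) = Mul(52, Add(109, -41)) = Mul(52, 68) = 3536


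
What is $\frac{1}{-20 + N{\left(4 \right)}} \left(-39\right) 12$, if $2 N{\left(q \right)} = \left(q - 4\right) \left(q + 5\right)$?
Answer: $\frac{117}{5} \approx 23.4$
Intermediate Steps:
$N{\left(q \right)} = \frac{\left(-4 + q\right) \left(5 + q\right)}{2}$ ($N{\left(q \right)} = \frac{\left(q - 4\right) \left(q + 5\right)}{2} = \frac{\left(-4 + q\right) \left(5 + q\right)}{2}$)
$\frac{1}{-20 + N{\left(4 \right)}} \left(-39\right) 12 = \frac{1}{-20 + \left(-10 + \frac{1}{2} \cdot 4 + \frac{4^{2}}{2}\right)} \left(-39\right) 12 = \frac{1}{-20 + \left(-10 + 2 + \frac{1}{2} \cdot 16\right)} \left(-39\right) 12 = \frac{1}{-20 + \left(-10 + 2 + 8\right)} \left(-39\right) 12 = \frac{1}{-20 + 0} \left(-39\right) 12 = \frac{1}{-20} \left(-39\right) 12 = \left(- \frac{1}{20}\right) \left(-39\right) 12 = \frac{39}{20} \cdot 12 = \frac{117}{5}$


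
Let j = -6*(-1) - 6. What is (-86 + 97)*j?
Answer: 0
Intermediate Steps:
j = 0 (j = 6 - 6 = 0)
(-86 + 97)*j = (-86 + 97)*0 = 11*0 = 0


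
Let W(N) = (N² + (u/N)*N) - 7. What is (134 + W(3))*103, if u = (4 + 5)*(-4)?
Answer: 10300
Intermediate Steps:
u = -36 (u = 9*(-4) = -36)
W(N) = -43 + N² (W(N) = (N² + (-36/N)*N) - 7 = (N² - 36) - 7 = (-36 + N²) - 7 = -43 + N²)
(134 + W(3))*103 = (134 + (-43 + 3²))*103 = (134 + (-43 + 9))*103 = (134 - 34)*103 = 100*103 = 10300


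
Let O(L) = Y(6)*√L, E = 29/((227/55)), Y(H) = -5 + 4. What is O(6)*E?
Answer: -1595*√6/227 ≈ -17.211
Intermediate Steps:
Y(H) = -1
E = 1595/227 (E = 29/((227*(1/55))) = 29/(227/55) = 29*(55/227) = 1595/227 ≈ 7.0264)
O(L) = -√L
O(6)*E = -√6*(1595/227) = -1595*√6/227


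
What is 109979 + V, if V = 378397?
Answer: 488376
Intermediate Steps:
109979 + V = 109979 + 378397 = 488376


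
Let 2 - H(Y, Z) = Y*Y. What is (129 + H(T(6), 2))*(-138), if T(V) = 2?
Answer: -17526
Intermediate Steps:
H(Y, Z) = 2 - Y² (H(Y, Z) = 2 - Y*Y = 2 - Y²)
(129 + H(T(6), 2))*(-138) = (129 + (2 - 1*2²))*(-138) = (129 + (2 - 1*4))*(-138) = (129 + (2 - 4))*(-138) = (129 - 2)*(-138) = 127*(-138) = -17526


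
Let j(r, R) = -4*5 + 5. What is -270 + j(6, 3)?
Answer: -285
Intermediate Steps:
j(r, R) = -15 (j(r, R) = -20 + 5 = -15)
-270 + j(6, 3) = -270 - 15 = -285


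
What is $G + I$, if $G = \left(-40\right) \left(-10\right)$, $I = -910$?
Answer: $-510$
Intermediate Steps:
$G = 400$
$G + I = 400 - 910 = -510$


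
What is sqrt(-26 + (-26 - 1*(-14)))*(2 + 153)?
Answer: 155*I*sqrt(38) ≈ 955.48*I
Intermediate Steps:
sqrt(-26 + (-26 - 1*(-14)))*(2 + 153) = sqrt(-26 + (-26 + 14))*155 = sqrt(-26 - 12)*155 = sqrt(-38)*155 = (I*sqrt(38))*155 = 155*I*sqrt(38)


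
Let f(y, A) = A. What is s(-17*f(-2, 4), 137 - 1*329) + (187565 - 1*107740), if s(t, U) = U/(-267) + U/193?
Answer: 1371149289/17177 ≈ 79825.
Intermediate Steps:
s(t, U) = 74*U/51531 (s(t, U) = U*(-1/267) + U*(1/193) = -U/267 + U/193 = 74*U/51531)
s(-17*f(-2, 4), 137 - 1*329) + (187565 - 1*107740) = 74*(137 - 1*329)/51531 + (187565 - 1*107740) = 74*(137 - 329)/51531 + (187565 - 107740) = (74/51531)*(-192) + 79825 = -4736/17177 + 79825 = 1371149289/17177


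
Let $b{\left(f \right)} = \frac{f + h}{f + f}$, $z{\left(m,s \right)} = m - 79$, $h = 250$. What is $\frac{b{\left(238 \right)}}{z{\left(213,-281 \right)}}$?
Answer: $\frac{61}{7973} \approx 0.0076508$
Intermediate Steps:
$z{\left(m,s \right)} = -79 + m$
$b{\left(f \right)} = \frac{250 + f}{2 f}$ ($b{\left(f \right)} = \frac{f + 250}{f + f} = \frac{250 + f}{2 f}$)
$\frac{b{\left(238 \right)}}{z{\left(213,-281 \right)}} = \frac{\frac{1}{2} \cdot \frac{1}{238} \left(250 + 238\right)}{-79 + 213} = \frac{\frac{1}{2} \cdot \frac{1}{238} \cdot 488}{134} = \frac{122}{119} \cdot \frac{1}{134} = \frac{61}{7973}$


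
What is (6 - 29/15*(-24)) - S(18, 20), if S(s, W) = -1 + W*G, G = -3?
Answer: 567/5 ≈ 113.40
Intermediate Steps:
S(s, W) = -1 - 3*W (S(s, W) = -1 + W*(-3) = -1 - 3*W)
(6 - 29/15*(-24)) - S(18, 20) = (6 - 29/15*(-24)) - (-1 - 3*20) = (6 - 29*1/15*(-24)) - (-1 - 60) = (6 - 29/15*(-24)) - 1*(-61) = (6 + 232/5) + 61 = 262/5 + 61 = 567/5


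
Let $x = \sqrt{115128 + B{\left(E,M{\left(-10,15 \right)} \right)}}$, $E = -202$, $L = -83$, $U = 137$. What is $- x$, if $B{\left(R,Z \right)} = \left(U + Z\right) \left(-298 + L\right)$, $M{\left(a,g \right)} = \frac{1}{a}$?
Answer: $- \frac{\sqrt{6296910}}{10} \approx -250.94$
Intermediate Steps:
$B{\left(R,Z \right)} = -52197 - 381 Z$ ($B{\left(R,Z \right)} = \left(137 + Z\right) \left(-298 - 83\right) = \left(137 + Z\right) \left(-381\right) = -52197 - 381 Z$)
$x = \frac{\sqrt{6296910}}{10}$ ($x = \sqrt{115128 - \left(52197 + \frac{381}{-10}\right)} = \sqrt{115128 - \frac{521589}{10}} = \sqrt{\frac{629691}{10}} = \frac{\sqrt{6296910}}{10} \approx 250.94$)
$- x = - \frac{\sqrt{6296910}}{10}$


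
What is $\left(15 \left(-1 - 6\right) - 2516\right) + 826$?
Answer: $-1795$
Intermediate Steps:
$\left(15 \left(-1 - 6\right) - 2516\right) + 826 = \left(15 \left(-7\right) - 2516\right) + 826 = \left(-105 - 2516\right) + 826 = -2621 + 826 = -1795$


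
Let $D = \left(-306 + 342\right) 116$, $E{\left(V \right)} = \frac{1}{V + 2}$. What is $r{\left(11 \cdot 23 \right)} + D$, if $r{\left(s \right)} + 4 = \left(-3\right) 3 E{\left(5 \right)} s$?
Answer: $\frac{26927}{7} \approx 3846.7$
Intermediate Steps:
$E{\left(V \right)} = \frac{1}{2 + V}$
$D = 4176$ ($D = 36 \cdot 116 = 4176$)
$r{\left(s \right)} = -4 - \frac{9 s}{7}$ ($r{\left(s \right)} = -4 + \frac{\left(-3\right) 3}{2 + 5} s = -4 + - \frac{9}{7} s = -4 + \left(-9\right) \frac{1}{7} s = -4 - \frac{9 s}{7}$)
$r{\left(11 \cdot 23 \right)} + D = \left(-4 - \frac{9 \cdot 11 \cdot 23}{7}\right) + 4176 = \left(-4 - \frac{2277}{7}\right) + 4176 = - \frac{2305}{7} + 4176 = \frac{26927}{7}$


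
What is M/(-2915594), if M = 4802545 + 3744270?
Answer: -8546815/2915594 ≈ -2.9314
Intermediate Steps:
M = 8546815
M/(-2915594) = 8546815/(-2915594) = 8546815*(-1/2915594) = -8546815/2915594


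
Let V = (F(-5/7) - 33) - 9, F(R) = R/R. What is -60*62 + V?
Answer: -3761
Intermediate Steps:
F(R) = 1
V = -41 (V = (1 - 33) - 9 = -32 - 9 = -41)
-60*62 + V = -60*62 - 41 = -3720 - 41 = -3761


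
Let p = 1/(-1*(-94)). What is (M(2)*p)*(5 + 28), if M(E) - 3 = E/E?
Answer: 66/47 ≈ 1.4043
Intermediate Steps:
M(E) = 4 (M(E) = 3 + E/E = 3 + 1 = 4)
p = 1/94 ≈ 0.010638
(M(2)*p)*(5 + 28) = (4*(1/94))*(5 + 28) = (2/47)*33 = 66/47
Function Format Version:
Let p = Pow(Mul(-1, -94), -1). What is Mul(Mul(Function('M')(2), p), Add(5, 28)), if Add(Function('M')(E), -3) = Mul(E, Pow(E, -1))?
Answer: Rational(66, 47) ≈ 1.4043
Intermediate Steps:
Function('M')(E) = 4 (Function('M')(E) = Add(3, Mul(E, Pow(E, -1))) = Add(3, 1) = 4)
p = Rational(1, 94) (p = Pow(94, -1) = Rational(1, 94) ≈ 0.010638)
Mul(Mul(Function('M')(2), p), Add(5, 28)) = Mul(Mul(4, Rational(1, 94)), Add(5, 28)) = Mul(Rational(2, 47), 33) = Rational(66, 47)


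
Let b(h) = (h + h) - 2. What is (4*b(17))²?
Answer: 16384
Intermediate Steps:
b(h) = -2 + 2*h (b(h) = 2*h - 2 = -2 + 2*h)
(4*b(17))² = (4*(-2 + 2*17))² = (4*(-2 + 34))² = (4*32)² = 128² = 16384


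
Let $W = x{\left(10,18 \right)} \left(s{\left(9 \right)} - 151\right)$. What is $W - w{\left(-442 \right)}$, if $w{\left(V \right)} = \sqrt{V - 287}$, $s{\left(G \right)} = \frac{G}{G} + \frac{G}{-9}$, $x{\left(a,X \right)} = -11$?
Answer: $1661 - 27 i \approx 1661.0 - 27.0 i$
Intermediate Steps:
$s{\left(G \right)} = 1 - \frac{G}{9}$ ($s{\left(G \right)} = 1 + G \left(- \frac{1}{9}\right) = 1 - \frac{G}{9}$)
$W = 1661$ ($W = - 11 \left(\left(1 - 1\right) - 151\right) = - 11 \left(0 - 151\right) = \left(-11\right) \left(-151\right) = 1661$)
$w{\left(V \right)} = \sqrt{-287 + V}$
$W - w{\left(-442 \right)} = 1661 - \sqrt{-287 - 442} = 1661 - \sqrt{-729} = 1661 - 27 i$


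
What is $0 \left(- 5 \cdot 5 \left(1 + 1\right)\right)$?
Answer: $0$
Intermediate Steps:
$0 \left(- 5 \cdot 5 \left(1 + 1\right)\right) = 0 \left(- 5 \cdot 5 \cdot 2\right) = 0 \left(\left(-5\right) 10\right) = 0 \left(-50\right) = 0$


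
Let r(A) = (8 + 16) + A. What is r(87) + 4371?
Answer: 4482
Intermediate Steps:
r(A) = 24 + A
r(87) + 4371 = (24 + 87) + 4371 = 111 + 4371 = 4482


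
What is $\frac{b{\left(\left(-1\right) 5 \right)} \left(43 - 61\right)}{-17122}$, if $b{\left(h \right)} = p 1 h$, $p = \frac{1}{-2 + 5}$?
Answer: $- \frac{15}{8561} \approx -0.0017521$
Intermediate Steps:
$p = \frac{1}{3} \approx 0.33333$
$b{\left(h \right)} = \frac{h}{3}$ ($b{\left(h \right)} = \frac{1}{3} \cdot 1 h = \frac{h}{3}$)
$\frac{b{\left(\left(-1\right) 5 \right)} \left(43 - 61\right)}{-17122} = \frac{\frac{\left(-1\right) 5}{3} \left(43 - 61\right)}{-17122} = \frac{1}{3} \left(-5\right) \left(-18\right) \left(- \frac{1}{17122}\right) = \left(- \frac{5}{3}\right) \left(-18\right) \left(- \frac{1}{17122}\right) = 30 \left(- \frac{1}{17122}\right) = - \frac{15}{8561}$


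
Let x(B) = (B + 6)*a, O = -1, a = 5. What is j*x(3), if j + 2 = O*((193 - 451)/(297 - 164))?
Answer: -360/133 ≈ -2.7068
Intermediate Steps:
x(B) = 30 + 5*B (x(B) = (B + 6)*5 = (6 + B)*5 = 30 + 5*B)
j = -8/133 (j = -2 - (193 - 451)/(297 - 164) = -2 - (-258)/133 = -2 - 1*(-258/133) = -2 + 258/133 = -8/133 ≈ -0.060150)
j*x(3) = -8*(30 + 5*3)/133 = -8*(30 + 15)/133 = -8/133*45 = -360/133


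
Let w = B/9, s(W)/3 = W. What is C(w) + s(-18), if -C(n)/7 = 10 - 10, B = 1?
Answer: -54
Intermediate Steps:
s(W) = 3*W
w = ⅑ (w = 1/9 = 1*(⅑) = ⅑ ≈ 0.11111)
C(n) = 0 (C(n) = -7*(10 - 10) = -7*0 = 0)
C(w) + s(-18) = 0 + 3*(-18) = 0 - 54 = -54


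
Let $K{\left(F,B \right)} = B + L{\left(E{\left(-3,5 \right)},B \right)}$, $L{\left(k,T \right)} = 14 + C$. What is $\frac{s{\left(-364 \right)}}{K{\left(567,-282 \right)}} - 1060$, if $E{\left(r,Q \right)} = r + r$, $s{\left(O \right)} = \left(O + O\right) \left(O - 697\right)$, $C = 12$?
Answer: $- \frac{130471}{32} \approx -4077.2$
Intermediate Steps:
$s{\left(O \right)} = 2 O \left(-697 + O\right)$
$E{\left(r,Q \right)} = 2 r$
$L{\left(k,T \right)} = 26$ ($L{\left(k,T \right)} = 14 + 12 = 26$)
$K{\left(F,B \right)} = 26 + B$ ($K{\left(F,B \right)} = B + 26 = 26 + B$)
$\frac{s{\left(-364 \right)}}{K{\left(567,-282 \right)}} - 1060 = \frac{2 \left(-364\right) \left(-697 - 364\right)}{26 - 282} - 1060 = \frac{2 \left(-364\right) \left(-1061\right)}{-256} - 1060 = 772408 \left(- \frac{1}{256}\right) - 1060 = - \frac{96551}{32} - 1060 = - \frac{130471}{32}$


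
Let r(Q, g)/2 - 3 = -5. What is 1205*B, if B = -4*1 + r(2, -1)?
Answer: -9640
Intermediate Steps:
r(Q, g) = -4 (r(Q, g) = 6 + 2*(-5) = 6 - 10 = -4)
B = -8 (B = -4*1 - 4 = -4 - 4 = -8)
1205*B = 1205*(-8) = -9640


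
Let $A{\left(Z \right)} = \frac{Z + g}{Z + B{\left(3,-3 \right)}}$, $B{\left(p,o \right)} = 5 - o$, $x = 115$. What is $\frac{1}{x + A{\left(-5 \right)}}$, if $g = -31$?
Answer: $\frac{1}{103} \approx 0.0097087$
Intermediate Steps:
$A{\left(Z \right)} = \frac{-31 + Z}{8 + Z}$ ($A{\left(Z \right)} = \frac{Z - 31}{Z + \left(5 - -3\right)} = \frac{-31 + Z}{Z + \left(5 + 3\right)} = \frac{-31 + Z}{Z + 8} = \frac{-31 + Z}{8 + Z}$)
$\frac{1}{x + A{\left(-5 \right)}} = \frac{1}{115 + \frac{-31 - 5}{8 - 5}} = \frac{1}{115 + \frac{1}{3} \left(-36\right)} = \frac{1}{115 - 12} = \frac{1}{103}$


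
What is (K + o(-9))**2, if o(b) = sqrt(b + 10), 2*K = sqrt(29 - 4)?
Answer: 49/4 ≈ 12.250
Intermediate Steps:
K = 5/2 (K = sqrt(29 - 4)/2 = sqrt(25)/2 = (1/2)*5 = 5/2 ≈ 2.5000)
o(b) = sqrt(10 + b)
(K + o(-9))**2 = (5/2 + sqrt(10 - 9))**2 = (5/2 + sqrt(1))**2 = (5/2 + 1)**2 = (7/2)**2 = 49/4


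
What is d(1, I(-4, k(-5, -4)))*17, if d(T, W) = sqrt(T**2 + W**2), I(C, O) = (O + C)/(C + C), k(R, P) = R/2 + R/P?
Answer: 17*sqrt(1465)/32 ≈ 20.334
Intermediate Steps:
k(R, P) = R/2 + R/P (k(R, P) = R*(1/2) + R/P = R/2 + R/P)
I(C, O) = (C + O)/(2*C) (I(C, O) = (C + O)/((2*C)) = (C + O)*(1/(2*C)) = (C + O)/(2*C))
d(1, I(-4, k(-5, -4)))*17 = sqrt(1**2 + ((1/2)*(-4 + ((1/2)*(-5) - 5/(-4)))/(-4))**2)*17 = sqrt(1 + ((1/2)*(-1/4)*(-4 + (-5/2 - 5*(-1/4))))**2)*17 = sqrt(1 + ((1/2)*(-1/4)*(-4 + (-5/2 + 5/4)))**2)*17 = sqrt(1 + ((1/2)*(-1/4)*(-4 - 5/4))**2)*17 = sqrt(1 + ((1/2)*(-1/4)*(-21/4))**2)*17 = sqrt(1 + (21/32)**2)*17 = sqrt(1 + 441/1024)*17 = sqrt(1465/1024)*17 = (sqrt(1465)/32)*17 = 17*sqrt(1465)/32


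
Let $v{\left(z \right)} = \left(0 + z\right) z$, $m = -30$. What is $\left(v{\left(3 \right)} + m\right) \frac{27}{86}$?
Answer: $- \frac{567}{86} \approx -6.593$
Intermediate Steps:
$v{\left(z \right)} = z^{2}$ ($v{\left(z \right)} = z z = z^{2}$)
$\left(v{\left(3 \right)} + m\right) \frac{27}{86} = \left(3^{2} - 30\right) \frac{27}{86} = \left(9 - 30\right) 27 \cdot \frac{1}{86} = \left(-21\right) \frac{27}{86} = - \frac{567}{86}$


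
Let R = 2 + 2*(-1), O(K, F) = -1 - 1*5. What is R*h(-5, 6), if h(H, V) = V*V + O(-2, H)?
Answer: 0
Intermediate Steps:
O(K, F) = -6 (O(K, F) = -1 - 5 = -6)
h(H, V) = -6 + V² (h(H, V) = V*V - 6 = V² - 6 = -6 + V²)
R = 0 (R = 2 - 2 = 0)
R*h(-5, 6) = 0*(-6 + 6²) = 0*(-6 + 36) = 0*30 = 0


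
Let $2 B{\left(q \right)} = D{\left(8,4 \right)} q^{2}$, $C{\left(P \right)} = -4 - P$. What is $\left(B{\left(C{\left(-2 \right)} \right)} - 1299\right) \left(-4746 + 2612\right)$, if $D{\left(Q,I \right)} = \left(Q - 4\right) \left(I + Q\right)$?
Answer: $2567202$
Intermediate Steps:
$D{\left(Q,I \right)} = \left(-4 + Q\right) \left(I + Q\right)$
$B{\left(q \right)} = 24 q^{2}$ ($B{\left(q \right)} = \frac{\left(8^{2} - 16 - 32 + 4 \cdot 8\right) q^{2}}{2} = \frac{\left(64 - 16 - 32 + 32\right) q^{2}}{2} = \frac{48 q^{2}}{2} = 24 q^{2}$)
$\left(B{\left(C{\left(-2 \right)} \right)} - 1299\right) \left(-4746 + 2612\right) = \left(24 \left(-4 - -2\right)^{2} - 1299\right) \left(-4746 + 2612\right) = \left(24 \left(-4 + 2\right)^{2} - 1299\right) \left(-2134\right) = \left(24 \left(-2\right)^{2} - 1299\right) \left(-2134\right) = \left(24 \cdot 4 - 1299\right) \left(-2134\right) = \left(96 - 1299\right) \left(-2134\right) = \left(-1203\right) \left(-2134\right) = 2567202$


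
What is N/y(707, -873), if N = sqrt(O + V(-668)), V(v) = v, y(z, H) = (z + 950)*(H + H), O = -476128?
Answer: -I*sqrt(119199)/1446561 ≈ -0.00023867*I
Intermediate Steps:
y(z, H) = 2*H*(950 + z) (y(z, H) = (950 + z)*(2*H) = 2*H*(950 + z))
N = 2*I*sqrt(119199) (N = sqrt(-476128 - 668) = sqrt(-476796) = 2*I*sqrt(119199) ≈ 690.5*I)
N/y(707, -873) = (2*I*sqrt(119199))/((2*(-873)*(950 + 707))) = (2*I*sqrt(119199))/((2*(-873)*1657)) = (2*I*sqrt(119199))/(-2893122) = (2*I*sqrt(119199))*(-1/2893122) = -I*sqrt(119199)/1446561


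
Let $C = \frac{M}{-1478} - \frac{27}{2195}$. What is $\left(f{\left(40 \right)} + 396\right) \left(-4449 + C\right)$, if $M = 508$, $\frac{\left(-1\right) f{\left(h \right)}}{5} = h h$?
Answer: $\frac{54880521263312}{1622105} \approx 3.3833 \cdot 10^{7}$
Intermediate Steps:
$f{\left(h \right)} = - 5 h^{2}$ ($f{\left(h \right)} = - 5 h h = - 5 h^{2}$)
$C = - \frac{577483}{1622105}$ ($C = \frac{508}{-1478} - \frac{27}{2195} = 508 \left(- \frac{1}{1478}\right) - \frac{27}{2195} = - \frac{254}{739} - \frac{27}{2195} = - \frac{577483}{1622105} \approx -0.35601$)
$\left(f{\left(40 \right)} + 396\right) \left(-4449 + C\right) = \left(- 5 \cdot 40^{2} + 396\right) \left(-4449 - \frac{577483}{1622105}\right) = \left(\left(-5\right) 1600 + 396\right) \left(- \frac{7217322628}{1622105}\right) = \left(-8000 + 396\right) \left(- \frac{7217322628}{1622105}\right) = \left(-7604\right) \left(- \frac{7217322628}{1622105}\right) = \frac{54880521263312}{1622105}$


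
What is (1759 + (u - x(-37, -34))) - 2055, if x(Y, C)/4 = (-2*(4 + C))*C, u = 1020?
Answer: 8884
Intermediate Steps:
x(Y, C) = 4*C*(-8 - 2*C) (x(Y, C) = 4*((-2*(4 + C))*C) = 4*((-8 - 2*C)*C) = 4*(C*(-8 - 2*C)) = 4*C*(-8 - 2*C))
(1759 + (u - x(-37, -34))) - 2055 = (1759 + (1020 - (-8)*(-34)*(4 - 34))) - 2055 = (1759 + (1020 - (-8)*(-34)*(-30))) - 2055 = (1759 + (1020 - 1*(-8160))) - 2055 = (1759 + (1020 + 8160)) - 2055 = (1759 + 9180) - 2055 = 10939 - 2055 = 8884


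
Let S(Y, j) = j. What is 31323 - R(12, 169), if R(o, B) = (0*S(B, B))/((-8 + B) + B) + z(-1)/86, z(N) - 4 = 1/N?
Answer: 2693775/86 ≈ 31323.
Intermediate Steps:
z(N) = 4 + 1/N
R(o, B) = 3/86 (R(o, B) = (0*B)/((-8 + B) + B) + (4 + 1/(-1))/86 = 0/(-8 + 2*B) + (4 - 1)*(1/86) = 0 + 3*(1/86) = 0 + 3/86 = 3/86)
31323 - R(12, 169) = 31323 - 1*3/86 = 31323 - 3/86 = 2693775/86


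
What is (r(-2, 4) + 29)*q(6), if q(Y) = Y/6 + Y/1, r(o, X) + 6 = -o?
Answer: 175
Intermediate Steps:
r(o, X) = -6 - o
q(Y) = 7*Y/6 (q(Y) = Y*(1/6) + Y*1 = Y/6 + Y = 7*Y/6)
(r(-2, 4) + 29)*q(6) = ((-6 - 1*(-2)) + 29)*((7/6)*6) = ((-6 + 2) + 29)*7 = (-4 + 29)*7 = 25*7 = 175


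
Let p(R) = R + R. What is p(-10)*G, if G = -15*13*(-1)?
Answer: -3900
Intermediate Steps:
p(R) = 2*R
G = 195 (G = -195*(-1) = 195)
p(-10)*G = (2*(-10))*195 = -20*195 = -3900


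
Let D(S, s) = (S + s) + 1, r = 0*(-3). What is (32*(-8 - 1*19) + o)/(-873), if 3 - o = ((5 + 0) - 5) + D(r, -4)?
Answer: 286/291 ≈ 0.98282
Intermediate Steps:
r = 0
D(S, s) = 1 + S + s
o = 6 (o = 3 - (((5 + 0) - 5) + (1 + 0 - 4)) = 3 - ((5 - 5) - 3) = 3 - (0 - 3) = 3 - 1*(-3) = 3 + 3 = 6)
(32*(-8 - 1*19) + o)/(-873) = (32*(-8 - 1*19) + 6)/(-873) = (32*(-8 - 19) + 6)*(-1/873) = (32*(-27) + 6)*(-1/873) = (-864 + 6)*(-1/873) = -858*(-1/873) = 286/291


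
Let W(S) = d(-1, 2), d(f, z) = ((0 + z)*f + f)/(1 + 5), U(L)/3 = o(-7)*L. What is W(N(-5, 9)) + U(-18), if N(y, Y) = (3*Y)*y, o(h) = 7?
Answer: -757/2 ≈ -378.50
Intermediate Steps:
N(y, Y) = 3*Y*y
U(L) = 21*L (U(L) = 3*(7*L) = 21*L)
d(f, z) = f/6 + f*z/6 (d(f, z) = (z*f + f)/6 = (f*z + f)*(⅙) = (f + f*z)*(⅙) = f/6 + f*z/6)
W(S) = -½ (W(S) = (⅙)*(-1)*(1 + 2) = (⅙)*(-1)*3 = -½)
W(N(-5, 9)) + U(-18) = -½ + 21*(-18) = -½ - 378 = -757/2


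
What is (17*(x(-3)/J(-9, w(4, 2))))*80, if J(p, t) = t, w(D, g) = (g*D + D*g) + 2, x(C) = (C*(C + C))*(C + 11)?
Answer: 10880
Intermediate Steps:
x(C) = 2*C²*(11 + C) (x(C) = (C*(2*C))*(11 + C) = (2*C²)*(11 + C) = 2*C²*(11 + C))
w(D, g) = 2 + 2*D*g (w(D, g) = (D*g + D*g) + 2 = 2*D*g + 2 = 2 + 2*D*g)
(17*(x(-3)/J(-9, w(4, 2))))*80 = (17*((2*(-3)²*(11 - 3))/(2 + 2*4*2)))*80 = (17*((2*9*8)/(2 + 16)))*80 = (17*(144/18))*80 = (17*(144*(1/18)))*80 = (17*8)*80 = 136*80 = 10880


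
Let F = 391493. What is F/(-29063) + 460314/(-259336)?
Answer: -57453167215/3768541084 ≈ -15.245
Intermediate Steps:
F/(-29063) + 460314/(-259336) = 391493/(-29063) + 460314/(-259336) = 391493*(-1/29063) + 460314*(-1/259336) = -391493/29063 - 230157/129668 = -57453167215/3768541084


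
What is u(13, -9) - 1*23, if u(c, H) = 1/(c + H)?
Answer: -91/4 ≈ -22.750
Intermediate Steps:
u(c, H) = 1/(H + c)
u(13, -9) - 1*23 = 1/(-9 + 13) - 1*23 = 1/4 - 23 = ¼ - 23 = -91/4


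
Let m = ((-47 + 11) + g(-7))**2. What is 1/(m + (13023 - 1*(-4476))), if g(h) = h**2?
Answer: 1/17668 ≈ 5.6599e-5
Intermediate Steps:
m = 169 (m = ((-47 + 11) + (-7)**2)**2 = (-36 + 49)**2 = 13**2 = 169)
1/(m + (13023 - 1*(-4476))) = 1/(169 + (13023 - 1*(-4476))) = 1/(169 + (13023 + 4476)) = 1/(169 + 17499) = 1/17668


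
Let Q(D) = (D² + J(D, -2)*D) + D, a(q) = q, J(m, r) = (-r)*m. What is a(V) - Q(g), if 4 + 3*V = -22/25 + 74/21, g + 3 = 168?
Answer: -128898712/1575 ≈ -81841.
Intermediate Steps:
g = 165 (g = -3 + 168 = 165)
J(m, r) = -m*r
V = -712/1575 (V = -4/3 + (-22/25 + 74/21)/3 = -4/3 + (⅓)*(1388/525) = -4/3 + 1388/1575 = -712/1575 ≈ -0.45206)
Q(D) = D + 3*D² (Q(D) = (D² + (-1*D*(-2))*D) + D = (D² + (2*D)*D) + D = (D² + 2*D²) + D = 3*D² + D = D + 3*D²)
a(V) - Q(g) = -712/1575 - 165*(1 + 3*165) = -712/1575 - 165*(1 + 495) = -712/1575 - 165*496 = -712/1575 - 1*81840 = -712/1575 - 81840 = -128898712/1575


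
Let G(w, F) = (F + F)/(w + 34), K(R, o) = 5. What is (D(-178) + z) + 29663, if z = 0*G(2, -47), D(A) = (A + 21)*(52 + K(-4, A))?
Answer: 20714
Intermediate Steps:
G(w, F) = 2*F/(34 + w) (G(w, F) = (2*F)/(34 + w) = 2*F/(34 + w))
D(A) = 1197 + 57*A (D(A) = (A + 21)*(52 + 5) = (21 + A)*57 = 1197 + 57*A)
z = 0 (z = 0*(2*(-47)/(34 + 2)) = 0*(2*(-47)/36) = 0*(2*(-47)*(1/36)) = 0*(-47/18) = 0)
(D(-178) + z) + 29663 = ((1197 + 57*(-178)) + 0) + 29663 = ((1197 - 10146) + 0) + 29663 = (-8949 + 0) + 29663 = -8949 + 29663 = 20714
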